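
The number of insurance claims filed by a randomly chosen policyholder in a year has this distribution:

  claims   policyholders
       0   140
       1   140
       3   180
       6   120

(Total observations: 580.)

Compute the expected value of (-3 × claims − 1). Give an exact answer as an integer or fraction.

Total = 580, so P(claims=0) = 140/580, etc.
E[-3x-1] = (7/29)·(-1) + (7/29)·(-4) + (9/29)·(-10) + (6/29)·(-19)
     = -239/29

-239/29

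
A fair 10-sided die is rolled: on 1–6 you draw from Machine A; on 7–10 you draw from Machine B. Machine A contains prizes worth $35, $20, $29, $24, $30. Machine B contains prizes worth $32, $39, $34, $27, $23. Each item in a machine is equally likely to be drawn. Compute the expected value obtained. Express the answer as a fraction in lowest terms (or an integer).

724/25 dollars

E[X | Machine A] = (35 + 20 + 29 + 24 + 30)/5 = 138/5
E[X | Machine B] = (32 + 39 + 34 + 27 + 23)/5 = 31
E[X] = (3/5)·138/5 + (2/5)·31 = 724/25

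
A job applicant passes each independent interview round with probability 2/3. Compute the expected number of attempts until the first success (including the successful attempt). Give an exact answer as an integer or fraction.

For a geometric distribution, E[trials] = 1/p = 1/(2/3) = 3/2.

3/2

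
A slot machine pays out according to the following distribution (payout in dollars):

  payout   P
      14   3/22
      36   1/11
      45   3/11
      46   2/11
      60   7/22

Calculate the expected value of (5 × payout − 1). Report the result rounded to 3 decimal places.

E[5x-1] = (3/22)·69 + (1/11)·179 + (3/11)·224 + (2/11)·229 + (7/22)·299
     = 2459/11 ≈ 223.545

223.545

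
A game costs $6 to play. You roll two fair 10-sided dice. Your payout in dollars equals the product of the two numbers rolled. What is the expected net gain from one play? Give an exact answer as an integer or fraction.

97/4 dollars

Distribution of the product of the two numbers rolled: 1 w.p. 1/100, 2 w.p. 1/50, 3 w.p. 1/50, 4 w.p. 3/100, 5 w.p. 1/50, 6 w.p. 1/25, …
E[payout] = (1/100)·1 + (1/50)·2 + (1/50)·3 + (3/100)·4 + (1/50)·5 + (1/25)·6 + (1/50)·7 + (1/25)·8 + (3/100)·9 + (1/25)·10 + (1/25)·12 + (1/50)·14 + (1/50)·15 + (3/100)·16 + (1/25)·18 + (1/25)·20 + (1/50)·21 + (1/25)·24 + (1/100)·25 + (1/50)·27 + (1/50)·28 + (1/25)·30 + (1/50)·32 + (1/50)·35 + (3/100)·36 + (1/25)·40 + (1/50)·42 + (1/50)·45 + (1/50)·48 + (1/100)·49 + (1/50)·50 + (1/50)·54 + (1/50)·56 + (1/50)·60 + (1/50)·63 + (1/100)·64 + (1/50)·70 + (1/50)·72 + (1/50)·80 + (1/100)·81 + (1/50)·90 + (1/100)·100 = 121/4
Expected profit = 121/4 − 6 = 97/4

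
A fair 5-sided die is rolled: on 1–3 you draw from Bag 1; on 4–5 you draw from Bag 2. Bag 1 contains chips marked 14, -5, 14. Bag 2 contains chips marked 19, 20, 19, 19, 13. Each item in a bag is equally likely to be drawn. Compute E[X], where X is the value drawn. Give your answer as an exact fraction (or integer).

E[X | Bag 1] = (14 − 5 + 14)/3 = 23/3
E[X | Bag 2] = (19 + 20 + 19 + 19 + 13)/5 = 18
E[X] = (3/5)·23/3 + (2/5)·18 = 59/5

59/5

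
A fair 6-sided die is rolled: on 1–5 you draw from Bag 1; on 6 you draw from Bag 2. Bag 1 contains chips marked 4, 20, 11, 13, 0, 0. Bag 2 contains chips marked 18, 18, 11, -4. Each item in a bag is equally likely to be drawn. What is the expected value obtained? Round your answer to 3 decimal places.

8.458

E[X | Bag 1] = (4 + 20 + 11 + 13 + 0 + 0)/6 = 8
E[X | Bag 2] = (18 + 18 + 11 − 4)/4 = 43/4
E[X] = (5/6)·8 + (1/6)·43/4 = 203/24 ≈ 8.458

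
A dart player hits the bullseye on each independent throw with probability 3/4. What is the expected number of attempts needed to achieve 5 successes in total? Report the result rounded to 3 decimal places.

6.667

By linearity (sum of 5 independent geometric waits), E[trials] = 5/p = 5/(3/4) = 20/3.
≈ 6.667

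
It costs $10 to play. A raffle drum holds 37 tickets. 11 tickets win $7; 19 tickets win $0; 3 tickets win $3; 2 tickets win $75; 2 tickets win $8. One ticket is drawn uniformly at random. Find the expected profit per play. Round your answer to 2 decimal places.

-$3.19

E[payout] = (11/37)·7 + (19/37)·0 + (3/37)·3 + (2/37)·75 + (2/37)·8 = 252/37
Expected profit = 252/37 − 10 = -118/37 ≈ -$3.19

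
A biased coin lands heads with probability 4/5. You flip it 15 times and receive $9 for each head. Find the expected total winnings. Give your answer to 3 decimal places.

$108.000

E[#heads] = 15·4/5 = 12 (linearity over flips).
E[winnings] = 9·12 = 108.
≈ 108.000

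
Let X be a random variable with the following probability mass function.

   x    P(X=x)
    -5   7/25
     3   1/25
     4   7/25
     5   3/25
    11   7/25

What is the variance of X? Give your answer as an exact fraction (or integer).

22706/625

E[X] = (7/25)·(-5) + (1/25)·3 + (7/25)·4 + (3/25)·5 + (7/25)·11 = 88/25
E[X²] = (7/25)·25 + (1/25)·9 + (7/25)·16 + (3/25)·25 + (7/25)·121 = 1218/25
Var(X) = 1218/25 − (88/25)² = 22706/625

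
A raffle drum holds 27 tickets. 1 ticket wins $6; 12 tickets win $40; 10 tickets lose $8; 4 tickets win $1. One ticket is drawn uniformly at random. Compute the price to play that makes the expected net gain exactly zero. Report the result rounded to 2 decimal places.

$15.19

E[payout] = (1/27)·6 + (12/27)·40 + (10/27)·(-8) + (4/27)·1 = 410/27
Fair fee = E[payout] = 410/27 ≈ $15.19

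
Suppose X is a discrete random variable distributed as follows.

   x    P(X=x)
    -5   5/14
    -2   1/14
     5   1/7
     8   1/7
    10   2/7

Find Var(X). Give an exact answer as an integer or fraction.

8377/196

E[X] = (5/14)·(-5) + (1/14)·(-2) + (1/7)·5 + (1/7)·8 + (2/7)·10 = 39/14
E[X²] = (5/14)·25 + (1/14)·4 + (1/7)·25 + (1/7)·64 + (2/7)·100 = 101/2
Var(X) = 101/2 − (39/14)² = 8377/196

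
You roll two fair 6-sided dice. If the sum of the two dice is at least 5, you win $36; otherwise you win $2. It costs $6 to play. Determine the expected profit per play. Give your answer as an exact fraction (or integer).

E[payout] = (1/6)·2 + (5/6)·36 = 91/3
Expected profit = 91/3 − 6 = 73/3

73/3 dollars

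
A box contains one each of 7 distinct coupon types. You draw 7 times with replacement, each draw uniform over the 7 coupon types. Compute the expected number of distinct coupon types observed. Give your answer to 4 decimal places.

Let Xⱼ=1 if type j appears at least once. P(Xⱼ=1) = 1 − ((7−1)/7)^7 = 543607/823543.
E[#distinct] = 7·543607/823543 = 543607/117649.
≈ 4.6206

4.6206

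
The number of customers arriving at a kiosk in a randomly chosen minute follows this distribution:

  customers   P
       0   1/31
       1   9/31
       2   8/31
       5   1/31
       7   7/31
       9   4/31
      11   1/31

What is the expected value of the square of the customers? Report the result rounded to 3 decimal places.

E[X²] = (1/31)·0 + (9/31)·1 + (8/31)·4 + (1/31)·25 + (7/31)·49 + (4/31)·81 + (1/31)·121
     = 854/31 ≈ 27.548

27.548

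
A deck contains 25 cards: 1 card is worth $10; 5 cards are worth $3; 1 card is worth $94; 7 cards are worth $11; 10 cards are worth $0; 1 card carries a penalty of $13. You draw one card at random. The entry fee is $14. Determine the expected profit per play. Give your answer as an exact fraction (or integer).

-167/25 dollars

E[payout] = (1/25)·10 + (5/25)·3 + (1/25)·94 + (7/25)·11 + (10/25)·0 + (1/25)·(-13) = 183/25
Expected profit = 183/25 − 14 = -167/25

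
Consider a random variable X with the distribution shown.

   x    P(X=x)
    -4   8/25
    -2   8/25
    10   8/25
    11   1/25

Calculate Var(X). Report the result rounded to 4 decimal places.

40.2816

E[X] = (8/25)·(-4) + (8/25)·(-2) + (8/25)·10 + (1/25)·11 = 43/25
E[X²] = (8/25)·16 + (8/25)·4 + (8/25)·100 + (1/25)·121 = 1081/25
Var(X) = 1081/25 − (43/25)² = 25176/625 ≈ 40.2816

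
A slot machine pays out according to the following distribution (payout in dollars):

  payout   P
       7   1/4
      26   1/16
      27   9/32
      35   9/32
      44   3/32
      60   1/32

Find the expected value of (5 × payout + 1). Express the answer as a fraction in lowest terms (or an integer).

2161/16

E[5x+1] = (1/4)·36 + (1/16)·131 + (9/32)·136 + (9/32)·176 + (3/32)·221 + (1/32)·301
     = 2161/16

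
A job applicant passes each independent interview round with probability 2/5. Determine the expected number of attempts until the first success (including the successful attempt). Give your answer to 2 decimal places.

2.50

For a geometric distribution, E[trials] = 1/p = 1/(2/5) = 5/2.
≈ 2.50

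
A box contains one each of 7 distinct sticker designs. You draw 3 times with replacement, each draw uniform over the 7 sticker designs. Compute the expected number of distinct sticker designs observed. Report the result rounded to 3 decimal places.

2.592

Let Xⱼ=1 if type j appears at least once. P(Xⱼ=1) = 1 − ((7−1)/7)^3 = 127/343.
E[#distinct] = 7·127/343 = 127/49.
≈ 2.592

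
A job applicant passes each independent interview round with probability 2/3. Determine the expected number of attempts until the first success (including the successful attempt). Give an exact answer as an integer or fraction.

3/2

For a geometric distribution, E[trials] = 1/p = 1/(2/3) = 3/2.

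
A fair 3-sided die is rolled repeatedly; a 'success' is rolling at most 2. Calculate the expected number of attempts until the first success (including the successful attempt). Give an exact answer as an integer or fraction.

3/2

For a geometric distribution, E[trials] = 1/p = 1/(2/3) = 3/2.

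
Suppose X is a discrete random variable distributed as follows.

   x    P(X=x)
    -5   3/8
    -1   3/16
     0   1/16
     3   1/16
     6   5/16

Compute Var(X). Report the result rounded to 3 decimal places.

E[X] = (3/8)·(-5) + (3/16)·(-1) + (1/16)·0 + (1/16)·3 + (5/16)·6 = 0
E[X²] = (3/8)·25 + (3/16)·1 + (1/16)·0 + (1/16)·9 + (5/16)·36 = 171/8
Var(X) = 171/8 − (0)² = 171/8 ≈ 21.375

21.375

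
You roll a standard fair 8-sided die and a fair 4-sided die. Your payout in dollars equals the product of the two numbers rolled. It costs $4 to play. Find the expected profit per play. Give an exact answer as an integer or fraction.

Distribution of the product of the two numbers rolled: 1 w.p. 1/32, 2 w.p. 1/16, 3 w.p. 1/16, 4 w.p. 3/32, 5 w.p. 1/32, 6 w.p. 3/32, …
E[payout] = (1/32)·1 + (1/16)·2 + (1/16)·3 + (3/32)·4 + (1/32)·5 + (3/32)·6 + (1/32)·7 + (3/32)·8 + (1/32)·9 + (1/32)·10 + (3/32)·12 + (1/32)·14 + (1/32)·15 + (1/16)·16 + (1/32)·18 + (1/32)·20 + (1/32)·21 + (1/16)·24 + (1/32)·28 + (1/32)·32 = 45/4
Expected profit = 45/4 − 4 = 29/4

29/4 dollars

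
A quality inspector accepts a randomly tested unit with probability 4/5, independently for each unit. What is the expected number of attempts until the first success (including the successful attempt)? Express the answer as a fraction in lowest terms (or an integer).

5/4

For a geometric distribution, E[trials] = 1/p = 1/(4/5) = 5/4.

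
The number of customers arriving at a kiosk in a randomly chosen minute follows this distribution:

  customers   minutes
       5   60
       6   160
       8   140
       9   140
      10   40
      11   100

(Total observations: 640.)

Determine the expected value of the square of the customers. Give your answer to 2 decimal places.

68.22

Total = 640, so P(customers=5) = 60/640, etc.
E[X²] = (3/32)·25 + (1/4)·36 + (7/32)·64 + (7/32)·81 + (1/16)·100 + (5/32)·121
     = 2183/32 ≈ 68.22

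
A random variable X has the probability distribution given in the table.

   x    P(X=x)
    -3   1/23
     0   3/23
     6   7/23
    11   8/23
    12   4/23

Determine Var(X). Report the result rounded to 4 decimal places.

E[X] = (1/23)·(-3) + (3/23)·0 + (7/23)·6 + (8/23)·11 + (4/23)·12 = 175/23
E[X²] = (1/23)·9 + (3/23)·0 + (7/23)·36 + (8/23)·121 + (4/23)·144 = 1805/23
Var(X) = 1805/23 − (175/23)² = 10890/529 ≈ 20.5860

20.5860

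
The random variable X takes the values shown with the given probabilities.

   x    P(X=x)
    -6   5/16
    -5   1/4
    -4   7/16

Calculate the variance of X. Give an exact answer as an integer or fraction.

E[X] = (5/16)·(-6) + (1/4)·(-5) + (7/16)·(-4) = -39/8
E[X²] = (5/16)·36 + (1/4)·25 + (7/16)·16 = 49/2
Var(X) = 49/2 − (-39/8)² = 47/64

47/64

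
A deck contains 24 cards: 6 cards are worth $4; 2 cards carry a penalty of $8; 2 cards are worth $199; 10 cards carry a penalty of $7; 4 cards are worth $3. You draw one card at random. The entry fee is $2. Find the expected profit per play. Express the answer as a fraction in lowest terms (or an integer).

E[payout] = (6/24)·4 + (2/24)·(-8) + (2/24)·199 + (10/24)·(-7) + (4/24)·3 = 29/2
Expected profit = 29/2 − 2 = 25/2

25/2 dollars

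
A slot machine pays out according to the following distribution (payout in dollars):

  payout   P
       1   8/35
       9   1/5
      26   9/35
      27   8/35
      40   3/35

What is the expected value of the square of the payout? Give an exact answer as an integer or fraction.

E[X²] = (8/35)·1 + (1/5)·81 + (9/35)·676 + (8/35)·729 + (3/35)·1600
     = 17291/35

17291/35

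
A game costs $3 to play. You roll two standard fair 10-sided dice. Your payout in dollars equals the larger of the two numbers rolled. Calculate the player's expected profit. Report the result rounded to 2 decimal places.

$4.15

Distribution of the larger of the two numbers rolled: 1 w.p. 1/100, 2 w.p. 3/100, 3 w.p. 1/20, 4 w.p. 7/100, 5 w.p. 9/100, 6 w.p. 11/100, …
E[payout] = (1/100)·1 + (3/100)·2 + (1/20)·3 + (7/100)·4 + (9/100)·5 + (11/100)·6 + (13/100)·7 + (3/20)·8 + (17/100)·9 + (19/100)·10 = 143/20
Expected profit = 143/20 − 3 = 83/20 ≈ $4.15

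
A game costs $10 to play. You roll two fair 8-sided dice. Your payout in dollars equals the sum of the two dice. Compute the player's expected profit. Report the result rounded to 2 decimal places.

Distribution of the sum of the two dice: 2 w.p. 1/64, 3 w.p. 1/32, 4 w.p. 3/64, 5 w.p. 1/16, 6 w.p. 5/64, 7 w.p. 3/32, …
E[payout] = (1/64)·2 + (1/32)·3 + (3/64)·4 + (1/16)·5 + (5/64)·6 + (3/32)·7 + (7/64)·8 + (1/8)·9 + (7/64)·10 + (3/32)·11 + (5/64)·12 + (1/16)·13 + (3/64)·14 + (1/32)·15 + (1/64)·16 = 9
Expected profit = 9 − 10 = -1 ≈ -$1.00

-$1.00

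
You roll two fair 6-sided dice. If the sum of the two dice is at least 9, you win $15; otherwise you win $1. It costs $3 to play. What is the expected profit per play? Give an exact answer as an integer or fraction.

E[payout] = (13/18)·1 + (5/18)·15 = 44/9
Expected profit = 44/9 − 3 = 17/9

17/9 dollars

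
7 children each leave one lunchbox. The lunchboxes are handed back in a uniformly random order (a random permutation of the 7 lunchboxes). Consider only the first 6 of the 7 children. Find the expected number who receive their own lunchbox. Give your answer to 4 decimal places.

Let Xᵢ = 1 if person i gets their own lunchbox. For each i, P(Xᵢ=1) = 1/7.
By linearity of expectation, E[X₁+…+X_6] = 6·(1/7) = 6/7.
≈ 0.8571

0.8571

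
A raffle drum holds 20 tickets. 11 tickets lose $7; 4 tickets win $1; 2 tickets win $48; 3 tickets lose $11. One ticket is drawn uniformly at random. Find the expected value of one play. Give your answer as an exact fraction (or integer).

E[payout] = (11/20)·(-7) + (4/20)·1 + (2/20)·48 + (3/20)·(-11) = -1/2

-1/2 dollars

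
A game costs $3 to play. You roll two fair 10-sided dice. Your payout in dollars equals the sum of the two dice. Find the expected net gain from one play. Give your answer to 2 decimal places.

$8.00

Distribution of the sum of the two dice: 2 w.p. 1/100, 3 w.p. 1/50, 4 w.p. 3/100, 5 w.p. 1/25, 6 w.p. 1/20, 7 w.p. 3/50, …
E[payout] = (1/100)·2 + (1/50)·3 + (3/100)·4 + (1/25)·5 + (1/20)·6 + (3/50)·7 + (7/100)·8 + (2/25)·9 + (9/100)·10 + (1/10)·11 + (9/100)·12 + (2/25)·13 + (7/100)·14 + (3/50)·15 + (1/20)·16 + (1/25)·17 + (3/100)·18 + (1/50)·19 + (1/100)·20 = 11
Expected profit = 11 − 3 = 8 ≈ $8.00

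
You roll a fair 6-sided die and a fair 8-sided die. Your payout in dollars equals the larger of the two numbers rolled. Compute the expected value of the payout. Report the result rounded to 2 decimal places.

$5.23

Distribution of the larger of the two numbers rolled: 1 w.p. 1/48, 2 w.p. 1/16, 3 w.p. 5/48, 4 w.p. 7/48, 5 w.p. 3/16, 6 w.p. 11/48, …
E[payout] = (1/48)·1 + (1/16)·2 + (5/48)·3 + (7/48)·4 + (3/16)·5 + (11/48)·6 + (1/8)·7 + (1/8)·8 = 251/48
≈ $5.23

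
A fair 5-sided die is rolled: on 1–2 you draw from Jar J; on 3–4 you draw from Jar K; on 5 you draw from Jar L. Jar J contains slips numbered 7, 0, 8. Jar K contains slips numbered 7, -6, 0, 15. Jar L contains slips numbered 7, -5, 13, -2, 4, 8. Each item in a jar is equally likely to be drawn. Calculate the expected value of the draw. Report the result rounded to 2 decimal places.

4.43

E[X | Jar J] = (7 + 0 + 8)/3 = 5
E[X | Jar K] = (7 − 6 + 0 + 15)/4 = 4
E[X | Jar L] = (7 − 5 + 13 − 2 + 4 + 8)/6 = 25/6
E[X] = (2/5)·5 + (2/5)·4 + (1/5)·25/6 = 133/30 ≈ 4.43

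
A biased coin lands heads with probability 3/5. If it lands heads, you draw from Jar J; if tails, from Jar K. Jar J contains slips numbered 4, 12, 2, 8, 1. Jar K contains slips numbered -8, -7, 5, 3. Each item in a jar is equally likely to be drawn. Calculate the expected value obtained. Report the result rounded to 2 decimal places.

E[X | Jar J] = (4 + 12 + 2 + 8 + 1)/5 = 27/5
E[X | Jar K] = (-8 − 7 + 5 + 3)/4 = -7/4
E[X] = (3/5)·27/5 + (2/5)·(-7/4) = 127/50 ≈ 2.54

2.54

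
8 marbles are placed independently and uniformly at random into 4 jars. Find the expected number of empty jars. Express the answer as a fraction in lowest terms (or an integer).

6561/16384

Let Xⱼ=1 if jar j is empty. P(Xⱼ=1) = ((4-1)/4)^8 = 6561/65536.
By linearity, E[#empty] = 4·6561/65536 = 6561/16384.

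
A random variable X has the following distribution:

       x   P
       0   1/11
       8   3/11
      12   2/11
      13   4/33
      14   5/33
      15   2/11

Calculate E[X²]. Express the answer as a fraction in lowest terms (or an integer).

E[X²] = (1/11)·0 + (3/11)·64 + (2/11)·144 + (4/33)·169 + (5/33)·196 + (2/11)·225
     = 1482/11

1482/11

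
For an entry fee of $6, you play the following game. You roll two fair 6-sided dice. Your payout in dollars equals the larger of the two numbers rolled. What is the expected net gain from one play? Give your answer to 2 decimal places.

Distribution of the larger of the two numbers rolled: 1 w.p. 1/36, 2 w.p. 1/12, 3 w.p. 5/36, 4 w.p. 7/36, 5 w.p. 1/4, 6 w.p. 11/36
E[payout] = (1/36)·1 + (1/12)·2 + (5/36)·3 + (7/36)·4 + (1/4)·5 + (11/36)·6 = 161/36
Expected profit = 161/36 − 6 = -55/36 ≈ -$1.53

-$1.53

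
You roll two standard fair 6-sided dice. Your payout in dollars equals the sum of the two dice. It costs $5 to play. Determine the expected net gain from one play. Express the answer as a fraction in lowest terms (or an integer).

Distribution of the sum of the two dice: 2 w.p. 1/36, 3 w.p. 1/18, 4 w.p. 1/12, 5 w.p. 1/9, 6 w.p. 5/36, 7 w.p. 1/6, …
E[payout] = (1/36)·2 + (1/18)·3 + (1/12)·4 + (1/9)·5 + (5/36)·6 + (1/6)·7 + (5/36)·8 + (1/9)·9 + (1/12)·10 + (1/18)·11 + (1/36)·12 = 7
Expected profit = 7 − 5 = 2

$2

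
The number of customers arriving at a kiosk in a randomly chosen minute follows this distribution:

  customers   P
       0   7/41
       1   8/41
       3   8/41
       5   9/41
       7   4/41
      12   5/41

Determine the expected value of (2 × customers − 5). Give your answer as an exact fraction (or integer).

E[2x-5] = (7/41)·(-5) + (8/41)·(-3) + (8/41)·1 + (9/41)·5 + (4/41)·9 + (5/41)·19
     = 125/41

125/41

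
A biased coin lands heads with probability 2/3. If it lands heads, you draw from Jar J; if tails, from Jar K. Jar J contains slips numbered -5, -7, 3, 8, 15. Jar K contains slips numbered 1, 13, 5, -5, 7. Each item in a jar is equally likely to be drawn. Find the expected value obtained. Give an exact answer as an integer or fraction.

49/15

E[X | Jar J] = (-5 − 7 + 3 + 8 + 15)/5 = 14/5
E[X | Jar K] = (1 + 13 + 5 − 5 + 7)/5 = 21/5
E[X] = (2/3)·14/5 + (1/3)·21/5 = 49/15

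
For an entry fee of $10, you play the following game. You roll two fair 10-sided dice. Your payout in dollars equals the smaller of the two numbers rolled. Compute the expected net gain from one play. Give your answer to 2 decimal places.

Distribution of the smaller of the two numbers rolled: 1 w.p. 19/100, 2 w.p. 17/100, 3 w.p. 3/20, 4 w.p. 13/100, 5 w.p. 11/100, 6 w.p. 9/100, …
E[payout] = (19/100)·1 + (17/100)·2 + (3/20)·3 + (13/100)·4 + (11/100)·5 + (9/100)·6 + (7/100)·7 + (1/20)·8 + (3/100)·9 + (1/100)·10 = 77/20
Expected profit = 77/20 − 10 = -123/20 ≈ -$6.15

-$6.15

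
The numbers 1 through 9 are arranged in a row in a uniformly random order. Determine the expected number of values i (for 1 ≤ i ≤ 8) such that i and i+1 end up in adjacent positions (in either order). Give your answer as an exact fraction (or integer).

16/9

For each i ∈ {1,…,8}, let Xᵢ = 1 if i and i+1 are adjacent. P(Xᵢ=1) = 2·(9−1)!/9! = 2/9.
By linearity, E[ΣXᵢ] = (8)·(2/9) = 16/9.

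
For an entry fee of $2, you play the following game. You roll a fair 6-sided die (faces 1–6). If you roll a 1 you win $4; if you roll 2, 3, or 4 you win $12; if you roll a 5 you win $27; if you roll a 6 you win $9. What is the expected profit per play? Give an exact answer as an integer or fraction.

32/3 dollars

E[payout] = (1/6)·4 + (1/6)·9 + (1/2)·12 + (1/6)·27 = 38/3
Expected profit = 38/3 − 2 = 32/3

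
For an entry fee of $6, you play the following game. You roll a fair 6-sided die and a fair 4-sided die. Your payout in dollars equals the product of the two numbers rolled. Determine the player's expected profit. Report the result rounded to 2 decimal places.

Distribution of the product of the two numbers rolled: 1 w.p. 1/24, 2 w.p. 1/12, 3 w.p. 1/12, 4 w.p. 1/8, 5 w.p. 1/24, 6 w.p. 1/8, …
E[payout] = (1/24)·1 + (1/12)·2 + (1/12)·3 + (1/8)·4 + (1/24)·5 + (1/8)·6 + (1/12)·8 + (1/24)·9 + (1/24)·10 + (1/8)·12 + (1/24)·15 + (1/24)·16 + (1/24)·18 + (1/24)·20 + (1/24)·24 = 35/4
Expected profit = 35/4 − 6 = 11/4 ≈ $2.75

$2.75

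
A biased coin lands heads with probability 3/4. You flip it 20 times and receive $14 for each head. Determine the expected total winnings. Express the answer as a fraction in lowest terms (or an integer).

$210

E[#heads] = 20·3/4 = 15 (linearity over flips).
E[winnings] = 14·15 = 210.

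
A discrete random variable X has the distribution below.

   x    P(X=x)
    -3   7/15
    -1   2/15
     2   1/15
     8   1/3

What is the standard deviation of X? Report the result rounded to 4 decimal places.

4.9324

E[X] = 19/15, E[X²] = 389/15
Var(X) = E[X²] − (E[X])² = 389/15 − 361/225 = 5474/225
SD(X) = √(5474/225) ≈ 4.9324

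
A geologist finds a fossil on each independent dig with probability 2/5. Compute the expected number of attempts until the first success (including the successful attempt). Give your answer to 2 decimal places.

2.50

For a geometric distribution, E[trials] = 1/p = 1/(2/5) = 5/2.
≈ 2.50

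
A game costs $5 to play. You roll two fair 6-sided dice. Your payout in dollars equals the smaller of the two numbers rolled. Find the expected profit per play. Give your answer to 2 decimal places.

Distribution of the smaller of the two numbers rolled: 1 w.p. 11/36, 2 w.p. 1/4, 3 w.p. 7/36, 4 w.p. 5/36, 5 w.p. 1/12, 6 w.p. 1/36
E[payout] = (11/36)·1 + (1/4)·2 + (7/36)·3 + (5/36)·4 + (1/12)·5 + (1/36)·6 = 91/36
Expected profit = 91/36 − 5 = -89/36 ≈ -$2.47

-$2.47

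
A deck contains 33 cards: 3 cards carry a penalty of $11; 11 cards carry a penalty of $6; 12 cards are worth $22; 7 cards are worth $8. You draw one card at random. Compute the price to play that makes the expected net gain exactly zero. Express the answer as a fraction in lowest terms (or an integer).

221/33 dollars

E[payout] = (3/33)·(-11) + (11/33)·(-6) + (12/33)·22 + (7/33)·8 = 221/33
Fair fee = E[payout] = 221/33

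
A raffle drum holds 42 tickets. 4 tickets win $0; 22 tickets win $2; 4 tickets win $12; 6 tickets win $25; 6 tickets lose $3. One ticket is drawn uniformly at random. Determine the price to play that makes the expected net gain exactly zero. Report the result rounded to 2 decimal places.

E[payout] = (4/42)·0 + (22/42)·2 + (4/42)·12 + (6/42)·25 + (6/42)·(-3) = 16/3
Fair fee = E[payout] = 16/3 ≈ $5.33

$5.33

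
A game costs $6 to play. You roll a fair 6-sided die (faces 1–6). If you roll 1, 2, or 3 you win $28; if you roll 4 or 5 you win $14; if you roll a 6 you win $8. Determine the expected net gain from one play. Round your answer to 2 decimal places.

$14.00

E[payout] = (1/6)·8 + (1/3)·14 + (1/2)·28 = 20
Expected profit = 20 − 6 = 14 ≈ $14.00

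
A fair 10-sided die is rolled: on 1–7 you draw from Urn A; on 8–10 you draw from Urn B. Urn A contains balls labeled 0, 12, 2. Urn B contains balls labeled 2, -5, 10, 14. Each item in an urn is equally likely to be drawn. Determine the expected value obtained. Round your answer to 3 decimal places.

E[X | Urn A] = (0 + 12 + 2)/3 = 14/3
E[X | Urn B] = (2 − 5 + 10 + 14)/4 = 21/4
E[X] = (7/10)·14/3 + (3/10)·21/4 = 581/120 ≈ 4.842

4.842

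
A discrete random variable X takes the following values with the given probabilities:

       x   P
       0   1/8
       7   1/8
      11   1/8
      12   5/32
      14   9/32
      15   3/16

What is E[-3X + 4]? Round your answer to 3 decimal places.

E[-3x+4] = (1/8)·4 + (1/8)·(-17) + (1/8)·(-29) + (5/32)·(-32) + (9/32)·(-38) + (3/16)·(-41)
     = -229/8 ≈ -28.625

-28.625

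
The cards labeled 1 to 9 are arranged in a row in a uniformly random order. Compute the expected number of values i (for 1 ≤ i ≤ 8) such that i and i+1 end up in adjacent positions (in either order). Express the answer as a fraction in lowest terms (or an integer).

16/9

For each i ∈ {1,…,8}, let Xᵢ = 1 if i and i+1 are adjacent. P(Xᵢ=1) = 2·(9−1)!/9! = 2/9.
By linearity, E[ΣXᵢ] = (8)·(2/9) = 16/9.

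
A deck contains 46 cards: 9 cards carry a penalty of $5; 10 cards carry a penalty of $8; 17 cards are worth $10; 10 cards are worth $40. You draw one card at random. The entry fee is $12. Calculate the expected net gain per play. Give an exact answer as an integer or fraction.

-107/46 dollars

E[payout] = (9/46)·(-5) + (10/46)·(-8) + (17/46)·10 + (10/46)·40 = 445/46
Expected profit = 445/46 − 12 = -107/46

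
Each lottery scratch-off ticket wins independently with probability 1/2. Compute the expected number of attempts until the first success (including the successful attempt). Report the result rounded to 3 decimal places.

2.000

For a geometric distribution, E[trials] = 1/p = 1/(1/2) = 2.
≈ 2.000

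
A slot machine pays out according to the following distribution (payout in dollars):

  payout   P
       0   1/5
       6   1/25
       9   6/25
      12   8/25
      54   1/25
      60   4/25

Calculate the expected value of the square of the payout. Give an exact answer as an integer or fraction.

E[X²] = (1/5)·0 + (1/25)·36 + (6/25)·81 + (8/25)·144 + (1/25)·2916 + (4/25)·3600
     = 3798/5

3798/5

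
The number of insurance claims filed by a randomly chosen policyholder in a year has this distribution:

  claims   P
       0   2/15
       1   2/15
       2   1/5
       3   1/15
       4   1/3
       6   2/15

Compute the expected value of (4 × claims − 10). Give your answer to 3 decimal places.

E[4x-10] = (2/15)·(-10) + (2/15)·(-6) + (1/5)·(-2) + (1/15)·2 + (1/3)·6 + (2/15)·14
     = 22/15 ≈ 1.467

1.467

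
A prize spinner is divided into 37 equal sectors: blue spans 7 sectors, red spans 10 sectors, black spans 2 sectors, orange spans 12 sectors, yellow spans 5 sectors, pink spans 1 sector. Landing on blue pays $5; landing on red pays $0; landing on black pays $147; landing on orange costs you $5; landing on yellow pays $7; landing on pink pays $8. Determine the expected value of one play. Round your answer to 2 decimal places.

E[payout] = (7/37)·5 + (10/37)·0 + (2/37)·147 + (12/37)·(-5) + (5/37)·7 + (1/37)·8 = 312/37
≈ $8.43

$8.43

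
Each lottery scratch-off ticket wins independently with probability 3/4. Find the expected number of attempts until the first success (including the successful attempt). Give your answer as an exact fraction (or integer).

For a geometric distribution, E[trials] = 1/p = 1/(3/4) = 4/3.

4/3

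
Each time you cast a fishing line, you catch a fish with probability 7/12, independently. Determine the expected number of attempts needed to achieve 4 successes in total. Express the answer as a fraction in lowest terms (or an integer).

By linearity (sum of 4 independent geometric waits), E[trials] = 4/p = 4/(7/12) = 48/7.

48/7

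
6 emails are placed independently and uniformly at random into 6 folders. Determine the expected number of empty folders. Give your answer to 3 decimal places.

Let Xⱼ=1 if folder j is empty. P(Xⱼ=1) = ((6-1)/6)^6 = 15625/46656.
By linearity, E[#empty] = 6·15625/46656 = 15625/7776.
≈ 2.009

2.009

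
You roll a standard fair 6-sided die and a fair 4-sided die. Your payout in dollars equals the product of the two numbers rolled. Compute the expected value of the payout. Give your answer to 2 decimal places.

$8.75

Distribution of the product of the two numbers rolled: 1 w.p. 1/24, 2 w.p. 1/12, 3 w.p. 1/12, 4 w.p. 1/8, 5 w.p. 1/24, 6 w.p. 1/8, …
E[payout] = (1/24)·1 + (1/12)·2 + (1/12)·3 + (1/8)·4 + (1/24)·5 + (1/8)·6 + (1/12)·8 + (1/24)·9 + (1/24)·10 + (1/8)·12 + (1/24)·15 + (1/24)·16 + (1/24)·18 + (1/24)·20 + (1/24)·24 = 35/4
≈ $8.75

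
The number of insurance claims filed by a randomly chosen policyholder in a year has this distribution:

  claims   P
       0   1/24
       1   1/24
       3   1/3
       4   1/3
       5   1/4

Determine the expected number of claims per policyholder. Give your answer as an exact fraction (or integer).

29/8

E[X] = (1/24)·0 + (1/24)·1 + (1/3)·3 + (1/3)·4 + (1/4)·5
     = 29/8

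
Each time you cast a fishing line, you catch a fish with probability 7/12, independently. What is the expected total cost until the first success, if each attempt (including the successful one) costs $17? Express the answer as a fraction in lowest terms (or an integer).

204/7 dollars

E[#attempts] = 1/p = 12/7; E[cost] = 17·12/7 = 204/7.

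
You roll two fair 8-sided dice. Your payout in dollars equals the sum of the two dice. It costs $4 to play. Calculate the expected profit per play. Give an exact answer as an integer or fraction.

Distribution of the sum of the two dice: 2 w.p. 1/64, 3 w.p. 1/32, 4 w.p. 3/64, 5 w.p. 1/16, 6 w.p. 5/64, 7 w.p. 3/32, …
E[payout] = (1/64)·2 + (1/32)·3 + (3/64)·4 + (1/16)·5 + (5/64)·6 + (3/32)·7 + (7/64)·8 + (1/8)·9 + (7/64)·10 + (3/32)·11 + (5/64)·12 + (1/16)·13 + (3/64)·14 + (1/32)·15 + (1/64)·16 = 9
Expected profit = 9 − 4 = 5

$5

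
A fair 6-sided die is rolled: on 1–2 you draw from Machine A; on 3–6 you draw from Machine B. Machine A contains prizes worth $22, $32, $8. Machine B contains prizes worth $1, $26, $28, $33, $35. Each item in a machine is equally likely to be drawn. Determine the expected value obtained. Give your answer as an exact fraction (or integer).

1048/45 dollars

E[X | Machine A] = (22 + 32 + 8)/3 = 62/3
E[X | Machine B] = (1 + 26 + 28 + 33 + 35)/5 = 123/5
E[X] = (1/3)·62/3 + (2/3)·123/5 = 1048/45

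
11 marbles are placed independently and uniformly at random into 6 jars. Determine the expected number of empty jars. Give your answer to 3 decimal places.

0.808

Let Xⱼ=1 if jar j is empty. P(Xⱼ=1) = ((6-1)/6)^11 = 48828125/362797056.
By linearity, E[#empty] = 6·48828125/362797056 = 48828125/60466176.
≈ 0.808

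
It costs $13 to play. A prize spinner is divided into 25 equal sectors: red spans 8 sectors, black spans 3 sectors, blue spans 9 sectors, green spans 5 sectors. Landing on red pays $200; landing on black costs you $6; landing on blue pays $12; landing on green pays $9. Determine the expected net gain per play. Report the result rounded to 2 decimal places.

$56.40

E[payout] = (8/25)·200 + (3/25)·(-6) + (9/25)·12 + (5/25)·9 = 347/5
Expected profit = 347/5 − 13 = 282/5 ≈ $56.40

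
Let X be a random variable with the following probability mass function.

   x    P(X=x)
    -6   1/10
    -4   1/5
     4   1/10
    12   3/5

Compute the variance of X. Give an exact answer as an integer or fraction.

1409/25

E[X] = (1/10)·(-6) + (1/5)·(-4) + (1/10)·4 + (3/5)·12 = 31/5
E[X²] = (1/10)·36 + (1/5)·16 + (1/10)·16 + (3/5)·144 = 474/5
Var(X) = 474/5 − (31/5)² = 1409/25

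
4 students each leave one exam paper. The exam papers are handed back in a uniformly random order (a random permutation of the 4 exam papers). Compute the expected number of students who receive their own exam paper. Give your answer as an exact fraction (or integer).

Let Xᵢ = 1 if person i gets their own exam paper. For each i, P(Xᵢ=1) = 1/4.
By linearity of expectation, E[X₁+…+X_4] = 4·(1/4) = 1.

1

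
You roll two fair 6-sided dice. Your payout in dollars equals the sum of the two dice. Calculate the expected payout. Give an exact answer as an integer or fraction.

Distribution of the sum of the two dice: 2 w.p. 1/36, 3 w.p. 1/18, 4 w.p. 1/12, 5 w.p. 1/9, 6 w.p. 5/36, 7 w.p. 1/6, …
E[payout] = (1/36)·2 + (1/18)·3 + (1/12)·4 + (1/9)·5 + (5/36)·6 + (1/6)·7 + (5/36)·8 + (1/9)·9 + (1/12)·10 + (1/18)·11 + (1/36)·12 = 7

$7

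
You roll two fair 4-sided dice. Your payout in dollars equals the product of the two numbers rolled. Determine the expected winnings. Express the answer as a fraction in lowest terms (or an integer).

Distribution of the product of the two numbers rolled: 1 w.p. 1/16, 2 w.p. 1/8, 3 w.p. 1/8, 4 w.p. 3/16, 6 w.p. 1/8, 8 w.p. 1/8, …
E[payout] = (1/16)·1 + (1/8)·2 + (1/8)·3 + (3/16)·4 + (1/8)·6 + (1/8)·8 + (1/16)·9 + (1/8)·12 + (1/16)·16 = 25/4

25/4 dollars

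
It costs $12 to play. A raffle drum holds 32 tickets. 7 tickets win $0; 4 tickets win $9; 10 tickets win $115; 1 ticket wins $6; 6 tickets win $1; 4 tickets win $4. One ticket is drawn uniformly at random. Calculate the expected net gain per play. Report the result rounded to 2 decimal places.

E[payout] = (7/32)·0 + (4/32)·9 + (10/32)·115 + (1/32)·6 + (6/32)·1 + (4/32)·4 = 607/16
Expected profit = 607/16 − 12 = 415/16 ≈ $25.94

$25.94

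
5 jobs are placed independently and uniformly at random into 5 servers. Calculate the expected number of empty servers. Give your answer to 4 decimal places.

Let Xⱼ=1 if server j is empty. P(Xⱼ=1) = ((5-1)/5)^5 = 1024/3125.
By linearity, E[#empty] = 5·1024/3125 = 1024/625.
≈ 1.6384

1.6384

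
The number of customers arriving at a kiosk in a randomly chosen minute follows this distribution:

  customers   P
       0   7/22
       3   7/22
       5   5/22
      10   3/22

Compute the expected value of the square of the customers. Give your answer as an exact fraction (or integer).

E[X²] = (7/22)·0 + (7/22)·9 + (5/22)·25 + (3/22)·100
     = 244/11

244/11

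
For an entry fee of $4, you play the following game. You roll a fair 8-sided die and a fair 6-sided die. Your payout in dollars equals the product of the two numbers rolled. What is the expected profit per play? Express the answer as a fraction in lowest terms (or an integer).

47/4 dollars

Distribution of the product of the two numbers rolled: 1 w.p. 1/48, 2 w.p. 1/24, 3 w.p. 1/24, 4 w.p. 1/16, 5 w.p. 1/24, 6 w.p. 1/12, …
E[payout] = (1/48)·1 + (1/24)·2 + (1/24)·3 + (1/16)·4 + (1/24)·5 + (1/12)·6 + (1/48)·7 + (1/16)·8 + (1/48)·9 + (1/24)·10 + (1/12)·12 + (1/48)·14 + (1/24)·15 + (1/24)·16 + (1/24)·18 + (1/24)·20 + (1/48)·21 + (1/16)·24 + (1/48)·25 + (1/48)·28 + (1/24)·30 + (1/48)·32 + (1/48)·35 + (1/48)·36 + (1/48)·40 + (1/48)·42 + (1/48)·48 = 63/4
Expected profit = 63/4 − 4 = 47/4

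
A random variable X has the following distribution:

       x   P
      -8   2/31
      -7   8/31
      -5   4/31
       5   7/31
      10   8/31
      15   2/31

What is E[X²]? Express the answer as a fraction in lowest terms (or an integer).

2045/31

E[X²] = (2/31)·64 + (8/31)·49 + (4/31)·25 + (7/31)·25 + (8/31)·100 + (2/31)·225
     = 2045/31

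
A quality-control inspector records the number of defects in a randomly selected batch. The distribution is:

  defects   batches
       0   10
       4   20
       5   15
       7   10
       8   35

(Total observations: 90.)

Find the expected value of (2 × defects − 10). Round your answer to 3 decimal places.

1.222

Total = 90, so P(defects=0) = 10/90, etc.
E[2x-10] = (1/9)·(-10) + (2/9)·(-2) + (1/6)·0 + (1/9)·4 + (7/18)·6
     = 11/9 ≈ 1.222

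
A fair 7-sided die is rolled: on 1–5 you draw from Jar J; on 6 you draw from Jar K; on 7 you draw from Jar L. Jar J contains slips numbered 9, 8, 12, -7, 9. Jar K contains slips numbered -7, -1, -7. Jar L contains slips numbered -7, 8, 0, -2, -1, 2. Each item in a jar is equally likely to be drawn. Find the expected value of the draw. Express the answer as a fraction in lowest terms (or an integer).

26/7

E[X | Jar J] = (9 + 8 + 12 − 7 + 9)/5 = 31/5
E[X | Jar K] = (-7 − 1 − 7)/3 = -5
E[X | Jar L] = (-7 + 8 + 0 − 2 − 1 + 2)/6 = 0
E[X] = (5/7)·31/5 + (1/7)·(-5) + (1/7)·0 = 26/7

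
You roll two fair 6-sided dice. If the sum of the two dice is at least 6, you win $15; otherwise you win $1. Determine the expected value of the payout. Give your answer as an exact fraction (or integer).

E[payout] = (5/18)·1 + (13/18)·15 = 100/9

100/9 dollars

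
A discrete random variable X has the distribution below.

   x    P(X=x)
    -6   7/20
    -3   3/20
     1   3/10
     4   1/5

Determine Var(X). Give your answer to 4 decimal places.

E[X] = (7/20)·(-6) + (3/20)·(-3) + (3/10)·1 + (1/5)·4 = -29/20
E[X²] = (7/20)·36 + (3/20)·9 + (3/10)·1 + (1/5)·16 = 349/20
Var(X) = 349/20 − (-29/20)² = 6139/400 ≈ 15.3475

15.3475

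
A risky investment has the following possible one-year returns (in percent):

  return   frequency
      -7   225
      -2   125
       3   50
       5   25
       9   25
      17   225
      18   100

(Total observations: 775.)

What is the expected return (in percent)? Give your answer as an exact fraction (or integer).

172/31

Total = 775, so P(return=-7) = 225/775, etc.
E[X] = (9/31)·(-7) + (5/31)·(-2) + (2/31)·3 + (1/31)·5 + (1/31)·9 + (9/31)·17 + (4/31)·18
     = 172/31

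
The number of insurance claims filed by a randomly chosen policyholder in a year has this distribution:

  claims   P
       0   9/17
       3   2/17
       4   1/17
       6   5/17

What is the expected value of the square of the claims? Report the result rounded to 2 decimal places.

12.59

E[X²] = (9/17)·0 + (2/17)·9 + (1/17)·16 + (5/17)·36
     = 214/17 ≈ 12.59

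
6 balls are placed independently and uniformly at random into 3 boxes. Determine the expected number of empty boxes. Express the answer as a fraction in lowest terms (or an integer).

64/243

Let Xⱼ=1 if box j is empty. P(Xⱼ=1) = ((3-1)/3)^6 = 64/729.
By linearity, E[#empty] = 3·64/729 = 64/243.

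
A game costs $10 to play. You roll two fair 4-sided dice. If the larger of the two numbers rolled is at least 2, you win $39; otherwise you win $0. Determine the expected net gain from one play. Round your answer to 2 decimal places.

$26.56

E[payout] = (1/16)·0 + (15/16)·39 = 585/16
Expected profit = 585/16 − 10 = 425/16 ≈ $26.56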